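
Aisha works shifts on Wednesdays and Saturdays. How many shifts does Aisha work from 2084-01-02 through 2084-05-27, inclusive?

2084-01-02 is a Sunday.
From 2084-01-02 to 2084-05-27 is 147 days inclusive.
147 = 7 × 21, so the span is exactly 21 full weeks.
Each full week contributes 2 days from the set (Wed, Sat): 21 × 2 = 42.
Total: 42.

42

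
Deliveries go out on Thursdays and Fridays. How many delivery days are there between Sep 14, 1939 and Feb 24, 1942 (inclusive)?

256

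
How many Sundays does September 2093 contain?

4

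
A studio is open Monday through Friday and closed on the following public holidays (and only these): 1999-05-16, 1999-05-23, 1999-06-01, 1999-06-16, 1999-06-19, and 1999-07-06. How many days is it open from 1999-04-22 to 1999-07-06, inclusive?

51 business days

1999-04-22 is a Thursday.
The range spans 76 days (inclusive of both endpoints).
76 = 7 × 10 + 6, so there are 10 full weeks plus 6 extra days.
Each full week contributes 5 weekdays (Mon–Fri): 10 × 5 = 50.
The 6 extra days are Thu, Fri, Sat, Sun, Mon, Tue — 4 of them qualify.
Total: 50 + 4 = 54.
Holidays: 1999-05-16 (Sun); 1999-05-23 (Sun); 1999-06-01 (Tue); 1999-06-16 (Wed); 1999-06-19 (Sat); 1999-07-06 (Tue).
3 of the 6 holidays fall on weekdays; the rest are weekends and were already excluded.
Business days: 54 − 3 = 51.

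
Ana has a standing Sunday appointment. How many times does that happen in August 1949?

4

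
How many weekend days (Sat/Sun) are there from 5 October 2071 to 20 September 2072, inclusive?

5 October 2071 is a Monday.
That's 352 days from start to end, counting both.
352 = 7 × 50 + 2, so there are 50 full weeks plus 2 extra days.
Each full week contributes 2 weekend days (Sat, Sun): 50 × 2 = 100.
The 2 extra days are Mon, Tue — none qualify.
Total: 100 + 0 = 100.

100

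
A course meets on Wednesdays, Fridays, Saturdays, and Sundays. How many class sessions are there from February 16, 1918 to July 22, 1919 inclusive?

298

February 16, 1918 is a Saturday.
The range spans 522 days (inclusive of both endpoints).
522 = 7 × 74 + 4, so there are 74 full weeks plus 4 extra days.
Each full week contributes 4 days from the set (Wed, Fri, Sat, Sun): 74 × 4 = 296.
The 4 extra days are Sat, Sun, Mon, Tue — 2 of them qualify.
Total: 296 + 2 = 298.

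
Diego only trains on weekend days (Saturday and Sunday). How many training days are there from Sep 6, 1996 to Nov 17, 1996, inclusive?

22

Sep 6, 1996 is a Friday.
From Sep 6, 1996 to Nov 17, 1996 is 73 days inclusive.
73 = 7 × 10 + 3, so there are 10 full weeks plus 3 extra days.
Each full week contributes 2 weekend days (Sat, Sun): 10 × 2 = 20.
The 3 extra days are Friday, Saturday, Sunday — 2 of them qualify.
Total: 20 + 2 = 22.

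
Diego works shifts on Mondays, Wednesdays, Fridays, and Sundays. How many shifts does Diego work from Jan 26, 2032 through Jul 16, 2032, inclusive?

99

Jan 26, 2032 is a Monday.
The range spans 173 days (inclusive of both endpoints).
173 = 7 × 24 + 5, so there are 24 full weeks plus 5 extra days.
Each full week contributes 4 days from the set (Mon, Wed, Fri, Sun): 24 × 4 = 96.
The 5 extra days are Monday, Tuesday, Wednesday, Thursday, Friday — 3 of them qualify.
Total: 96 + 3 = 99.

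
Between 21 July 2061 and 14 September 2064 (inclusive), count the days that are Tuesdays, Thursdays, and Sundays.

494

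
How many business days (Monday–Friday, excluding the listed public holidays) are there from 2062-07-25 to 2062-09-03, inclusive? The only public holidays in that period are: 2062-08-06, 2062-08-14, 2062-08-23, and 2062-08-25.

2062-07-25 is a Tuesday.
That's 41 days from start to end, counting both.
41 = 7 × 5 + 6, so there are 5 full weeks plus 6 extra days.
Each full week contributes 5 weekdays (Mon–Fri): 5 × 5 = 25.
The 6 extra days are Tuesday, Wednesday, Thursday, Friday, Saturday, Sunday — 4 of them qualify.
Total: 25 + 4 = 29.
Holidays: 2062-08-06 (Sun); 2062-08-14 (Mon); 2062-08-23 (Wed); 2062-08-25 (Fri).
3 of the 4 holidays fall on weekdays; the rest are weekends and were already excluded.
Business days: 29 − 3 = 26.

26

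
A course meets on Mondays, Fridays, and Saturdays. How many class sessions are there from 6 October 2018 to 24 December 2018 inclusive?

35

6 October 2018 is a Saturday.
The range spans 80 days (inclusive of both endpoints).
80 = 7 × 11 + 3, so there are 11 full weeks plus 3 extra days.
Each full week contributes 3 days from the set (Mon, Fri, Sat): 11 × 3 = 33.
The 3 extra days are Saturday, Sunday, Monday — 2 of them qualify.
Total: 33 + 2 = 35.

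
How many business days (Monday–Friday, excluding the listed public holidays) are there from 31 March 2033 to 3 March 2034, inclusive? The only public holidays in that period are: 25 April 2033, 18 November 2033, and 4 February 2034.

240 business days

31 March 2033 is a Thursday.
That's 338 days from start to end, counting both.
338 = 7 × 48 + 2, so there are 48 full weeks plus 2 extra days.
Each full week contributes 5 weekdays (Mon–Fri): 48 × 5 = 240.
The 2 extra days are Thu, Fri — 2 of them qualify.
Total: 240 + 2 = 242.
Holidays: 25 April 2033 (Mon); 18 November 2033 (Fri); 4 February 2034 (Sat).
2 of the 3 holidays fall on weekdays; the rest are weekends and were already excluded.
Business days: 242 − 2 = 240.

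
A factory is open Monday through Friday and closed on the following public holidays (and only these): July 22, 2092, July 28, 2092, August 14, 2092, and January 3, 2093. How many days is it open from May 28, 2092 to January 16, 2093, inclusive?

165 working days

May 28, 2092 is a Wednesday.
From May 28, 2092 to January 16, 2093 is 234 days inclusive.
234 = 7 × 33 + 3, so there are 33 full weeks plus 3 extra days.
Each full week contributes 5 weekdays (Mon–Fri): 33 × 5 = 165.
The 3 extra days are Wed, Thu, Fri — 3 of them qualify.
Total: 165 + 3 = 168.
Holidays: July 22, 2092 (Tue); July 28, 2092 (Mon); August 14, 2092 (Thu); January 3, 2093 (Sat).
3 of the 4 holidays fall on weekdays; the rest are weekends and were already excluded.
Business days: 168 − 3 = 165.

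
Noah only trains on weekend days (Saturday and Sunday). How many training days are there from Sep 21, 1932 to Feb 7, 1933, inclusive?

40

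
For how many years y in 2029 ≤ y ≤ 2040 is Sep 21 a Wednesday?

2

Day of week of September 21 in each year:
2029: Fri, 2030: Sat, 2031: Sun, 2032: Tue, 2033: Wed ✓, 2034: Thu, 2035: Fri, 2036: Sun, 2037: Mon, 2038: Tue, 2039: Wed ✓, 2040: Fri
Wednesdays: 2033, 2039.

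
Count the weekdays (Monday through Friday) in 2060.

1 January 2060 is a Thursday.
The range spans 366 days (inclusive of both endpoints).
366 = 7 × 52 + 2, so there are 52 full weeks plus 2 extra days.
Each full week contributes 5 weekdays (Mon–Fri): 52 × 5 = 260.
The 2 extra days are Thursday, Friday — 2 of them qualify.
Total: 260 + 2 = 262.

262 weekdays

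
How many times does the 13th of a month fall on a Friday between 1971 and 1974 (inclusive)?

Friday-the-13ths by year:
1971: Aug
1972: Oct
1973: Apr, Jul
1974: Sep, Dec

6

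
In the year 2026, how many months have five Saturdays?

4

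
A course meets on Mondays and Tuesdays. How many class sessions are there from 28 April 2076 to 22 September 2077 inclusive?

147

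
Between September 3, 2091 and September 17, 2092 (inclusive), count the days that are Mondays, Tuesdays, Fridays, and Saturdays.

218

September 3, 2091 is a Monday.
That's 381 days from start to end, counting both.
381 = 7 × 54 + 3, so there are 54 full weeks plus 3 extra days.
Each full week contributes 4 days from the set (Mon, Tue, Fri, Sat): 54 × 4 = 216.
The 3 extra days are Mon, Tue, Wed — 2 of them qualify.
Total: 216 + 2 = 218.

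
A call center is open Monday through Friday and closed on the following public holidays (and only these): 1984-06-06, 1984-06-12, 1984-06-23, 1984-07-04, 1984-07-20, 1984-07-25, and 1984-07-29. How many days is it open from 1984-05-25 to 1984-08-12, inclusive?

51 working days

1984-05-25 is a Friday.
From 1984-05-25 to 1984-08-12 is 80 days inclusive.
80 = 7 × 11 + 3, so there are 11 full weeks plus 3 extra days.
Each full week contributes 5 weekdays (Mon–Fri): 11 × 5 = 55.
The 3 extra days are Friday, Saturday, Sunday — 1 of them qualifies.
Total: 55 + 1 = 56.
Holidays: 1984-06-06 (Wed); 1984-06-12 (Tue); 1984-06-23 (Sat); 1984-07-04 (Wed); 1984-07-20 (Fri); 1984-07-25 (Wed); 1984-07-29 (Sun).
5 of the 7 holidays fall on weekdays; the rest are weekends and were already excluded.
Business days: 56 − 5 = 51.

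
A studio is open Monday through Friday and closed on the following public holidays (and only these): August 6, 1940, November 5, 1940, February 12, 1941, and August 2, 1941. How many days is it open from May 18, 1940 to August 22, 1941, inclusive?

327

May 18, 1940 is a Saturday.
The range spans 462 days (inclusive of both endpoints).
462 = 7 × 66, so the span is exactly 66 full weeks.
Each full week contributes 5 weekdays (Mon–Fri): 66 × 5 = 330.
Total: 330.
Holidays: August 6, 1940 (Tue); November 5, 1940 (Tue); February 12, 1941 (Wed); August 2, 1941 (Sat).
3 of the 4 holidays fall on weekdays; the rest are weekends and were already excluded.
Business days: 330 − 3 = 327.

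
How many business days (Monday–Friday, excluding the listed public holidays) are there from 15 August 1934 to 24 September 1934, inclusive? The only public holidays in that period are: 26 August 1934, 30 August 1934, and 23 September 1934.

28

15 August 1934 is a Wednesday.
The range spans 41 days (inclusive of both endpoints).
41 = 7 × 5 + 6, so there are 5 full weeks plus 6 extra days.
Each full week contributes 5 weekdays (Mon–Fri): 5 × 5 = 25.
The 6 extra days are Wed, Thu, Fri, Sat, Sun, Mon — 4 of them qualify.
Total: 25 + 4 = 29.
Holidays: 26 August 1934 (Sun); 30 August 1934 (Thu); 23 September 1934 (Sun).
1 of the 3 holidays fall on weekdays; the rest are weekends and were already excluded.
Business days: 29 − 1 = 28.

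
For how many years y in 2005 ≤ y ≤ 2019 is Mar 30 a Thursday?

Day of week of March 30 in each year:
2005: Wed, 2006: Thu ✓, 2007: Fri, 2008: Sun, 2009: Mon, 2010: Tue, 2011: Wed, 2012: Fri, 2013: Sat, 2014: Sun, 2015: Mon, 2016: Wed, 2017: Thu ✓, 2018: Fri, 2019: Sat
Thursdays: 2006, 2017.

2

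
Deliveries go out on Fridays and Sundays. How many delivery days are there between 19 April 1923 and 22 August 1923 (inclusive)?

19 April 1923 is a Thursday.
That's 126 days from start to end, counting both.
126 = 7 × 18, so the span is exactly 18 full weeks.
Each full week contributes 2 days from the set (Fri, Sun): 18 × 2 = 36.

36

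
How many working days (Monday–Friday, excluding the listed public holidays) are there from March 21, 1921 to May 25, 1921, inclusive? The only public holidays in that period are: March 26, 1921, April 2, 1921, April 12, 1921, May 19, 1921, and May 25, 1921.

45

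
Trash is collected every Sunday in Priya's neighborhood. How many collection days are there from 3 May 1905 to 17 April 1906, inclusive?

50 Sundays

3 May 1905 is a Wednesday.
The range spans 350 days (inclusive of both endpoints).
350 = 7 × 50, so the span is exactly 50 full weeks.
Each full week contributes one Sunday: 50 so far.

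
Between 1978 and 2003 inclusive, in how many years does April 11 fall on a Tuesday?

4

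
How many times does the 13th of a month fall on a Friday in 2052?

2

The 13th falls on a Friday when the month's 13th has weekday Fri.
Jan 13 is Sat; Feb 13 is Tue; Mar 13 is Wed; Apr 13 is Sat; May 13 is Mon; Jun 13 is Thu; Jul 13 is Sat; Aug 13 is Tue; Sep 13 is Fri ✓; Oct 13 is Sun; Nov 13 is Wed; Dec 13 is Fri ✓.
Friday the 13ths: Sep, Dec.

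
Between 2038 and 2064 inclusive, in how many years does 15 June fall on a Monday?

3

Day of week of June 15 in each year:
2038: Tue, 2039: Wed, 2040: Fri, 2041: Sat, 2042: Sun, 2043: Mon ✓, 2044: Wed, 2045: Thu, 2046: Fri, 2047: Sat, 2048: Mon ✓, 2049: Tue, 2050: Wed, 2051: Thu, 2052: Sat, 2053: Sun, 2054: Mon ✓, 2055: Tue, 2056: Thu, 2057: Fri, 2058: Sat, 2059: Sun, 2060: Tue, 2061: Wed, 2062: Thu, 2063: Fri, 2064: Sun
Mondays: 2043, 2048, 2054.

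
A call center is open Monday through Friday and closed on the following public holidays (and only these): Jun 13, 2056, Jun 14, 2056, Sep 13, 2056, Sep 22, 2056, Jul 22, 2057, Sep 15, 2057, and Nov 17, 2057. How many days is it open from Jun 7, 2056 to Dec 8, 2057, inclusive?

389 business days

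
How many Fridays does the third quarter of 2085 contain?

1 July 2085 is a Sunday.
That's 92 days from start to end, counting both.
92 = 7 × 13 + 1, so there are 13 full weeks plus 1 extra day.
Each full week contributes one Friday: 13 so far.
The 1 extra day is Sun — none qualify.
Total: 13 + 0 = 13.

13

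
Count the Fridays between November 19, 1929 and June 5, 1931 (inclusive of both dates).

November 19, 1929 is a Tuesday.
That's 564 days from start to end, counting both.
564 = 7 × 80 + 4, so there are 80 full weeks plus 4 extra days.
Each full week contributes one Friday: 80 so far.
The 4 extra days are Tue, Wed, Thu, Fri — 1 of them qualifies.
Total: 80 + 1 = 81.

81 Fridays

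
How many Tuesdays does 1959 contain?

1959-01-01 is a Thursday.
From 1959-01-01 to 1959-12-31 is 365 days inclusive.
365 = 7 × 52 + 1, so there are 52 full weeks plus 1 extra day.
Each full week contributes one Tuesday: 52 so far.
The 1 extra day is Thu — none qualify.
Total: 52 + 0 = 52.

52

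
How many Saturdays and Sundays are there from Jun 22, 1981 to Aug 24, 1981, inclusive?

Jun 22, 1981 is a Monday.
From Jun 22, 1981 to Aug 24, 1981 is 64 days inclusive.
64 = 7 × 9 + 1, so there are 9 full weeks plus 1 extra day.
Each full week contributes 2 weekend days (Sat, Sun): 9 × 2 = 18.
The 1 extra day is Monday — none qualify.
Total: 18 + 0 = 18.

18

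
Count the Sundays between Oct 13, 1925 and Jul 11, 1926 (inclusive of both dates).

39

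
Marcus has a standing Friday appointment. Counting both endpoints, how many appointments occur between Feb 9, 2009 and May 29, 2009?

Feb 9, 2009 is a Monday.
That's 110 days from start to end, counting both.
110 = 7 × 15 + 5, so there are 15 full weeks plus 5 extra days.
Each full week contributes one Friday: 15 so far.
The 5 extra days are Mon, Tue, Wed, Thu, Fri — 1 of them qualifies.
Total: 15 + 1 = 16.

16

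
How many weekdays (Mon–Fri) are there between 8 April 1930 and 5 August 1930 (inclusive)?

8 April 1930 is a Tuesday.
The range spans 120 days (inclusive of both endpoints).
120 = 7 × 17 + 1, so there are 17 full weeks plus 1 extra day.
Each full week contributes 5 weekdays (Mon–Fri): 17 × 5 = 85.
The 1 extra day is Tuesday — 1 of them qualifies.
Total: 85 + 1 = 86.

86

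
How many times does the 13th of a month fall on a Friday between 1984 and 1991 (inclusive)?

Friday-the-13ths by year:
1984: Jan, Apr, Jul
1985: Sep, Dec
1986: Jun
1987: Feb, Mar, Nov
1988: May
1989: Jan, Oct
1990: Apr, Jul
1991: Sep, Dec

16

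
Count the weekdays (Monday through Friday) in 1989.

1 January 1989 is a Sunday.
That's 365 days from start to end, counting both.
365 = 7 × 52 + 1, so there are 52 full weeks plus 1 extra day.
Each full week contributes 5 weekdays (Mon–Fri): 52 × 5 = 260.
The 1 extra day is Sunday — none qualify.
Total: 260 + 0 = 260.

260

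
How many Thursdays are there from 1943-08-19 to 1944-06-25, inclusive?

45

1943-08-19 is a Thursday.
From 1943-08-19 to 1944-06-25 is 312 days inclusive.
312 = 7 × 44 + 4, so there are 44 full weeks plus 4 extra days.
Each full week contributes one Thursday: 44 so far.
The 4 extra days are Thursday, Friday, Saturday, Sunday — 1 of them qualifies.
Total: 44 + 1 = 45.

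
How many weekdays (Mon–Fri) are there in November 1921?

22

1 November 1921 is a Tuesday.
The range spans 30 days (inclusive of both endpoints).
30 = 7 × 4 + 2, so there are 4 full weeks plus 2 extra days.
Each full week contributes 5 weekdays (Mon–Fri): 4 × 5 = 20.
The 2 extra days are Tue, Wed — 2 of them qualify.
Total: 20 + 2 = 22.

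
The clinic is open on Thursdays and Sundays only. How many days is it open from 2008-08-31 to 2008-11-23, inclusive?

25

2008-08-31 is a Sunday.
From 2008-08-31 to 2008-11-23 is 85 days inclusive.
85 = 7 × 12 + 1, so there are 12 full weeks plus 1 extra day.
Each full week contributes 2 days from the set (Thu, Sun): 12 × 2 = 24.
The 1 extra day is Sunday — 1 of them qualifies.
Total: 24 + 1 = 25.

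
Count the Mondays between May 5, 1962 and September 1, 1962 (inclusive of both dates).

May 5, 1962 is a Saturday.
The range spans 120 days (inclusive of both endpoints).
120 = 7 × 17 + 1, so there are 17 full weeks plus 1 extra day.
Each full week contributes one Monday: 17 so far.
The 1 extra day is Saturday — none qualify.
Total: 17 + 0 = 17.

17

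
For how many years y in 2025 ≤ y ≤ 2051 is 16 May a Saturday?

Day of week of May 16 in each year:
2025: Fri, 2026: Sat ✓, 2027: Sun, 2028: Tue, 2029: Wed, 2030: Thu, 2031: Fri, 2032: Sun, 2033: Mon, 2034: Tue, 2035: Wed, 2036: Fri, 2037: Sat ✓, 2038: Sun, 2039: Mon, 2040: Wed, 2041: Thu, 2042: Fri, 2043: Sat ✓, 2044: Mon, 2045: Tue, 2046: Wed, 2047: Thu, 2048: Sat ✓, 2049: Sun, 2050: Mon, 2051: Tue
Saturdays: 2026, 2037, 2043, 2048.

4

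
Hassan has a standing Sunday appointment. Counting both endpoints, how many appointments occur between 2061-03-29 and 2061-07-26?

17

2061-03-29 is a Tuesday.
The range spans 120 days (inclusive of both endpoints).
120 = 7 × 17 + 1, so there are 17 full weeks plus 1 extra day.
Each full week contributes one Sunday: 17 so far.
The 1 extra day is Tuesday — none qualify.
Total: 17 + 0 = 17.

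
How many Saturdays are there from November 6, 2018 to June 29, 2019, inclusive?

34

November 6, 2018 is a Tuesday.
The range spans 236 days (inclusive of both endpoints).
236 = 7 × 33 + 5, so there are 33 full weeks plus 5 extra days.
Each full week contributes one Saturday: 33 so far.
The 5 extra days are Tue, Wed, Thu, Fri, Sat — 1 of them qualifies.
Total: 33 + 1 = 34.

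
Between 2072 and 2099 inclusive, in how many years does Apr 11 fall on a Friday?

4

Day of week of April 11 in each year:
2072: Mon, 2073: Tue, 2074: Wed, 2075: Thu, 2076: Sat, 2077: Sun, 2078: Mon, 2079: Tue, 2080: Thu, 2081: Fri ✓, 2082: Sat, 2083: Sun, 2084: Tue, 2085: Wed, 2086: Thu, 2087: Fri ✓, 2088: Sun, 2089: Mon, 2090: Tue, 2091: Wed, 2092: Fri ✓, 2093: Sat, 2094: Sun, 2095: Mon, 2096: Wed, 2097: Thu, 2098: Fri ✓, 2099: Sat
Fridays: 2081, 2087, 2092, 2098.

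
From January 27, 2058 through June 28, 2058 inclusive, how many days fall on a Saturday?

January 27, 2058 is a Sunday.
From January 27, 2058 to June 28, 2058 is 153 days inclusive.
153 = 7 × 21 + 6, so there are 21 full weeks plus 6 extra days.
Each full week contributes one Saturday: 21 so far.
The 6 extra days are Sunday, Monday, Tuesday, Wednesday, Thursday, Friday — none qualify.
Total: 21 + 0 = 21.

21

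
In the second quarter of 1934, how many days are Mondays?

13

April 1, 1934 is a Sunday.
From April 1, 1934 to June 30, 1934 is 91 days inclusive.
91 = 7 × 13, so the span is exactly 13 full weeks.
Each full week contributes one Monday: 13 so far.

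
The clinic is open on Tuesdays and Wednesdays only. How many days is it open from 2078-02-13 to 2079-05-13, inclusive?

2078-02-13 is a Sunday.
From 2078-02-13 to 2079-05-13 is 455 days inclusive.
455 = 7 × 65, so the span is exactly 65 full weeks.
Each full week contributes 2 days from the set (Tue, Wed): 65 × 2 = 130.

130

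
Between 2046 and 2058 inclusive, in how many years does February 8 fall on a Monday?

2

Day of week of February 8 in each year:
2046: Thu, 2047: Fri, 2048: Sat, 2049: Mon ✓, 2050: Tue, 2051: Wed, 2052: Thu, 2053: Sat, 2054: Sun, 2055: Mon ✓, 2056: Tue, 2057: Thu, 2058: Fri
Mondays: 2049, 2055.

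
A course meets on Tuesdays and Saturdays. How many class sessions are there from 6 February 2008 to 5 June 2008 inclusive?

34

6 February 2008 is a Wednesday.
The range spans 121 days (inclusive of both endpoints).
121 = 7 × 17 + 2, so there are 17 full weeks plus 2 extra days.
Each full week contributes 2 days from the set (Tue, Sat): 17 × 2 = 34.
The 2 extra days are Wed, Thu — none qualify.
Total: 34 + 0 = 34.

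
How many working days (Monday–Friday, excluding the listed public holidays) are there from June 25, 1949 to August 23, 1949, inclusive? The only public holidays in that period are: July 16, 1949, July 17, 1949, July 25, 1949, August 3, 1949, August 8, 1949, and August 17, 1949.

38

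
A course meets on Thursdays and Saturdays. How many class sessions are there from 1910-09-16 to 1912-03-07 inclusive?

154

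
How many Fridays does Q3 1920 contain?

July 1, 1920 is a Thursday.
From July 1, 1920 to September 30, 1920 is 92 days inclusive.
92 = 7 × 13 + 1, so there are 13 full weeks plus 1 extra day.
Each full week contributes one Friday: 13 so far.
The 1 extra day is Thursday — none qualify.
Total: 13 + 0 = 13.

13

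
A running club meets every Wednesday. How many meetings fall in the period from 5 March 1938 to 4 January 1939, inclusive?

44

5 March 1938 is a Saturday.
From 5 March 1938 to 4 January 1939 is 306 days inclusive.
306 = 7 × 43 + 5, so there are 43 full weeks plus 5 extra days.
Each full week contributes one Wednesday: 43 so far.
The 5 extra days are Sat, Sun, Mon, Tue, Wed — 1 of them qualifies.
Total: 43 + 1 = 44.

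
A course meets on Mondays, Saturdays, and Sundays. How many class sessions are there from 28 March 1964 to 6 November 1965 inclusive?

28 March 1964 is a Saturday.
That's 589 days from start to end, counting both.
589 = 7 × 84 + 1, so there are 84 full weeks plus 1 extra day.
Each full week contributes 3 days from the set (Mon, Sat, Sun): 84 × 3 = 252.
The 1 extra day is Saturday — 1 of them qualifies.
Total: 252 + 1 = 253.

253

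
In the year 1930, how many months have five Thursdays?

A month has five Thursdays exactly when Thursday falls within its first (length − 28) days.
Jan: 31 days, starts Wed → 5 of Wed, Thu, Fri ✓
Feb: 28 days, starts Sat → 5 of (none)
Mar: 31 days, starts Sat → 5 of Sat, Sun, Mon
Apr: 30 days, starts Tue → 5 of Tue, Wed
May: 31 days, starts Thu → 5 of Thu, Fri, Sat ✓
Jun: 30 days, starts Sun → 5 of Sun, Mon
Jul: 31 days, starts Tue → 5 of Tue, Wed, Thu ✓
Aug: 31 days, starts Fri → 5 of Fri, Sat, Sun
Sep: 30 days, starts Mon → 5 of Mon, Tue
Oct: 31 days, starts Wed → 5 of Wed, Thu, Fri ✓
Nov: 30 days, starts Sat → 5 of Sat, Sun
Dec: 31 days, starts Mon → 5 of Mon, Tue, Wed
Months with five Thursdays: Jan, May, Jul, Oct.

4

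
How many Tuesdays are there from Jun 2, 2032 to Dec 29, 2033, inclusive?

Jun 2, 2032 is a Wednesday.
That's 576 days from start to end, counting both.
576 = 7 × 82 + 2, so there are 82 full weeks plus 2 extra days.
Each full week contributes one Tuesday: 82 so far.
The 2 extra days are Wed, Thu — none qualify.
Total: 82 + 0 = 82.

82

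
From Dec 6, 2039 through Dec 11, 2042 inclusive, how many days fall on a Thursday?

158

Dec 6, 2039 is a Tuesday.
The range spans 1102 days (inclusive of both endpoints).
1102 = 7 × 157 + 3, so there are 157 full weeks plus 3 extra days.
Each full week contributes one Thursday: 157 so far.
The 3 extra days are Tuesday, Wednesday, Thursday — 1 of them qualifies.
Total: 157 + 1 = 158.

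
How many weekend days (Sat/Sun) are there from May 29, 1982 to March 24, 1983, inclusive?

86

May 29, 1982 is a Saturday.
The range spans 300 days (inclusive of both endpoints).
300 = 7 × 42 + 6, so there are 42 full weeks plus 6 extra days.
Each full week contributes 2 weekend days (Sat, Sun): 42 × 2 = 84.
The 6 extra days are Saturday, Sunday, Monday, Tuesday, Wednesday, Thursday — 2 of them qualify.
Total: 84 + 2 = 86.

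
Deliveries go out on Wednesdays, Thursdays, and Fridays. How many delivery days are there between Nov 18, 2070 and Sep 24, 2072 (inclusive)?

Nov 18, 2070 is a Tuesday.
The range spans 677 days (inclusive of both endpoints).
677 = 7 × 96 + 5, so there are 96 full weeks plus 5 extra days.
Each full week contributes 3 days from the set (Wed, Thu, Fri): 96 × 3 = 288.
The 5 extra days are Tue, Wed, Thu, Fri, Sat — 3 of them qualify.
Total: 288 + 3 = 291.

291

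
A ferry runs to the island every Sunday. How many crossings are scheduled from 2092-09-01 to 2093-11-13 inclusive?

2092-09-01 is a Monday.
The range spans 439 days (inclusive of both endpoints).
439 = 7 × 62 + 5, so there are 62 full weeks plus 5 extra days.
Each full week contributes one Sunday: 62 so far.
The 5 extra days are Mon, Tue, Wed, Thu, Fri — none qualify.
Total: 62 + 0 = 62.

62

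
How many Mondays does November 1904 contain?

4

1 November 1904 is a Tuesday.
From 1 November 1904 to 30 November 1904 is 30 days inclusive.
30 = 7 × 4 + 2, so there are 4 full weeks plus 2 extra days.
Each full week contributes one Monday: 4 so far.
The 2 extra days are Tue, Wed — none qualify.
Total: 4 + 0 = 4.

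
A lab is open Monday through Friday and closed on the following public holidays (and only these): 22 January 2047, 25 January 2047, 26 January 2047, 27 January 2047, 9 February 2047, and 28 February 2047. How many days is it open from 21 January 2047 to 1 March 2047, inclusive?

27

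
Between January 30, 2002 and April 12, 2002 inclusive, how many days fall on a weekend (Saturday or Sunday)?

20

January 30, 2002 is a Wednesday.
From January 30, 2002 to April 12, 2002 is 73 days inclusive.
73 = 7 × 10 + 3, so there are 10 full weeks plus 3 extra days.
Each full week contributes 2 weekend days (Sat, Sun): 10 × 2 = 20.
The 3 extra days are Wednesday, Thursday, Friday — none qualify.
Total: 20 + 0 = 20.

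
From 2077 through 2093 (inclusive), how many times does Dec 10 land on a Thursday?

2

Day of week of December 10 in each year:
2077: Fri, 2078: Sat, 2079: Sun, 2080: Tue, 2081: Wed, 2082: Thu ✓, 2083: Fri, 2084: Sun, 2085: Mon, 2086: Tue, 2087: Wed, 2088: Fri, 2089: Sat, 2090: Sun, 2091: Mon, 2092: Wed, 2093: Thu ✓
Thursdays: 2082, 2093.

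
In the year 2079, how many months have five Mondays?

A month has five Mondays exactly when Monday falls within its first (length − 28) days.
Jan: 31 days, starts Sun → 5 of Sun, Mon, Tue ✓
Feb: 28 days, starts Wed → 5 of (none)
Mar: 31 days, starts Wed → 5 of Wed, Thu, Fri
Apr: 30 days, starts Sat → 5 of Sat, Sun
May: 31 days, starts Mon → 5 of Mon, Tue, Wed ✓
Jun: 30 days, starts Thu → 5 of Thu, Fri
Jul: 31 days, starts Sat → 5 of Sat, Sun, Mon ✓
Aug: 31 days, starts Tue → 5 of Tue, Wed, Thu
Sep: 30 days, starts Fri → 5 of Fri, Sat
Oct: 31 days, starts Sun → 5 of Sun, Mon, Tue ✓
Nov: 30 days, starts Wed → 5 of Wed, Thu
Dec: 31 days, starts Fri → 5 of Fri, Sat, Sun
Months with five Mondays: Jan, May, Jul, Oct.

4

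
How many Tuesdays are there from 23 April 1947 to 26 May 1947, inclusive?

4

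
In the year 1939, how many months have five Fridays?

4

A month has five Fridays exactly when Friday falls within its first (length − 28) days.
Jan: 31 days, starts Sun → 5 of Sun, Mon, Tue
Feb: 28 days, starts Wed → 5 of (none)
Mar: 31 days, starts Wed → 5 of Wed, Thu, Fri ✓
Apr: 30 days, starts Sat → 5 of Sat, Sun
May: 31 days, starts Mon → 5 of Mon, Tue, Wed
Jun: 30 days, starts Thu → 5 of Thu, Fri ✓
Jul: 31 days, starts Sat → 5 of Sat, Sun, Mon
Aug: 31 days, starts Tue → 5 of Tue, Wed, Thu
Sep: 30 days, starts Fri → 5 of Fri, Sat ✓
Oct: 31 days, starts Sun → 5 of Sun, Mon, Tue
Nov: 30 days, starts Wed → 5 of Wed, Thu
Dec: 31 days, starts Fri → 5 of Fri, Sat, Sun ✓
Months with five Fridays: Mar, Jun, Sep, Dec.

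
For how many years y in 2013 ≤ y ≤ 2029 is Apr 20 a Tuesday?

2

Day of week of April 20 in each year:
2013: Sat, 2014: Sun, 2015: Mon, 2016: Wed, 2017: Thu, 2018: Fri, 2019: Sat, 2020: Mon, 2021: Tue ✓, 2022: Wed, 2023: Thu, 2024: Sat, 2025: Sun, 2026: Mon, 2027: Tue ✓, 2028: Thu, 2029: Fri
Tuesdays: 2021, 2027.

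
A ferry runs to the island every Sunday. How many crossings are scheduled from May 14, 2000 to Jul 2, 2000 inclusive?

8

May 14, 2000 is a Sunday.
That's 50 days from start to end, counting both.
50 = 7 × 7 + 1, so there are 7 full weeks plus 1 extra day.
Each full week contributes one Sunday: 7 so far.
The 1 extra day is Sun — 1 of them qualifies.
Total: 7 + 1 = 8.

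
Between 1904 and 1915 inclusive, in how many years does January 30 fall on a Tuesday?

2

Day of week of January 30 in each year:
1904: Sat, 1905: Mon, 1906: Tue ✓, 1907: Wed, 1908: Thu, 1909: Sat, 1910: Sun, 1911: Mon, 1912: Tue ✓, 1913: Thu, 1914: Fri, 1915: Sat
Tuesdays: 1906, 1912.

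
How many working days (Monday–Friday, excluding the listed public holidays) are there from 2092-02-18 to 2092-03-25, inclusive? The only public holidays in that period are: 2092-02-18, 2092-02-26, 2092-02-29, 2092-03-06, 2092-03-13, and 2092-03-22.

2092-02-18 is a Monday.
The range spans 37 days (inclusive of both endpoints).
37 = 7 × 5 + 2, so there are 5 full weeks plus 2 extra days.
Each full week contributes 5 weekdays (Mon–Fri): 5 × 5 = 25.
The 2 extra days are Mon, Tue — 2 of them qualify.
Total: 25 + 2 = 27.
Holidays: 2092-02-18 (Mon); 2092-02-26 (Tue); 2092-02-29 (Fri); 2092-03-06 (Thu); 2092-03-13 (Thu); 2092-03-22 (Sat).
5 of the 6 holidays fall on weekdays; the rest are weekends and were already excluded.
Business days: 27 − 5 = 22.

22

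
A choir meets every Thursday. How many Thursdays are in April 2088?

5

Apr 1, 2088 is a Thursday.
The range spans 30 days (inclusive of both endpoints).
30 = 7 × 4 + 2, so there are 4 full weeks plus 2 extra days.
Each full week contributes one Thursday: 4 so far.
The 2 extra days are Thu, Fri — 1 of them qualifies.
Total: 4 + 1 = 5.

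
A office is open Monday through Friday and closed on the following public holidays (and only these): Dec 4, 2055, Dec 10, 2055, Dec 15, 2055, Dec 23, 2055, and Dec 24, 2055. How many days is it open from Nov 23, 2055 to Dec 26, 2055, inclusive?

Nov 23, 2055 is a Tuesday.
From Nov 23, 2055 to Dec 26, 2055 is 34 days inclusive.
34 = 7 × 4 + 6, so there are 4 full weeks plus 6 extra days.
Each full week contributes 5 weekdays (Mon–Fri): 4 × 5 = 20.
The 6 extra days are Tue, Wed, Thu, Fri, Sat, Sun — 4 of them qualify.
Total: 20 + 4 = 24.
Holidays: Dec 4, 2055 (Sat); Dec 10, 2055 (Fri); Dec 15, 2055 (Wed); Dec 23, 2055 (Thu); Dec 24, 2055 (Fri).
4 of the 5 holidays fall on weekdays; the rest are weekends and were already excluded.
Business days: 24 − 4 = 20.

20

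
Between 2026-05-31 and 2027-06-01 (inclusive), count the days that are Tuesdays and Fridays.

105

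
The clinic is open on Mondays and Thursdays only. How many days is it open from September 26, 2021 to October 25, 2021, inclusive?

September 26, 2021 is a Sunday.
From September 26, 2021 to October 25, 2021 is 30 days inclusive.
30 = 7 × 4 + 2, so there are 4 full weeks plus 2 extra days.
Each full week contributes 2 days from the set (Mon, Thu): 4 × 2 = 8.
The 2 extra days are Sun, Mon — 1 of them qualifies.
Total: 8 + 1 = 9.

9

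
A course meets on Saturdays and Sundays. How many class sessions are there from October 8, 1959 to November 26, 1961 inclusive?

224

October 8, 1959 is a Thursday.
That's 781 days from start to end, counting both.
781 = 7 × 111 + 4, so there are 111 full weeks plus 4 extra days.
Each full week contributes 2 days from the set (Sat, Sun): 111 × 2 = 222.
The 4 extra days are Thu, Fri, Sat, Sun — 2 of them qualify.
Total: 222 + 2 = 224.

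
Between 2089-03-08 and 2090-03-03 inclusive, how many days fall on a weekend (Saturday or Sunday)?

102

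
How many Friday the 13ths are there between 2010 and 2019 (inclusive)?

18

Friday-the-13ths by year:
2010: Aug
2011: May
2012: Jan, Apr, Jul
2013: Sep, Dec
2014: Jun
2015: Feb, Mar, Nov
2016: May
2017: Jan, Oct
2018: Apr, Jul
2019: Sep, Dec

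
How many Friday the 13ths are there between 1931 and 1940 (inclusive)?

18

Friday-the-13ths by year:
1931: Feb, Mar, Nov
1932: May
1933: Jan, Oct
1934: Apr, Jul
1935: Sep, Dec
1936: Mar, Nov
1937: Aug
1938: May
1939: Jan, Oct
1940: Sep, Dec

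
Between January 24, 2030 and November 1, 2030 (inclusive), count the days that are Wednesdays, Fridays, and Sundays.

January 24, 2030 is a Thursday.
That's 282 days from start to end, counting both.
282 = 7 × 40 + 2, so there are 40 full weeks plus 2 extra days.
Each full week contributes 3 days from the set (Wed, Fri, Sun): 40 × 3 = 120.
The 2 extra days are Thursday, Friday — 1 of them qualifies.
Total: 120 + 1 = 121.

121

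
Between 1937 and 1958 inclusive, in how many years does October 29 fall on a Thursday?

2

Day of week of October 29 in each year:
1937: Fri, 1938: Sat, 1939: Sun, 1940: Tue, 1941: Wed, 1942: Thu ✓, 1943: Fri, 1944: Sun, 1945: Mon, 1946: Tue, 1947: Wed, 1948: Fri, 1949: Sat, 1950: Sun, 1951: Mon, 1952: Wed, 1953: Thu ✓, 1954: Fri, 1955: Sat, 1956: Mon, 1957: Tue, 1958: Wed
Thursdays: 1942, 1953.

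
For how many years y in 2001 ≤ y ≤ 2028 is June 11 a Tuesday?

Day of week of June 11 in each year:
2001: Mon, 2002: Tue ✓, 2003: Wed, 2004: Fri, 2005: Sat, 2006: Sun, 2007: Mon, 2008: Wed, 2009: Thu, 2010: Fri, 2011: Sat, 2012: Mon, 2013: Tue ✓, 2014: Wed, 2015: Thu, 2016: Sat, 2017: Sun, 2018: Mon, 2019: Tue ✓, 2020: Thu, 2021: Fri, 2022: Sat, 2023: Sun, 2024: Tue ✓, 2025: Wed, 2026: Thu, 2027: Fri, 2028: Sun
Tuesdays: 2002, 2013, 2019, 2024.

4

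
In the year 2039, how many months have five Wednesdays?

A month has five Wednesdays exactly when Wednesday falls within its first (length − 28) days.
Jan: 31 days, starts Sat → 5 of Sat, Sun, Mon
Feb: 28 days, starts Tue → 5 of (none)
Mar: 31 days, starts Tue → 5 of Tue, Wed, Thu ✓
Apr: 30 days, starts Fri → 5 of Fri, Sat
May: 31 days, starts Sun → 5 of Sun, Mon, Tue
Jun: 30 days, starts Wed → 5 of Wed, Thu ✓
Jul: 31 days, starts Fri → 5 of Fri, Sat, Sun
Aug: 31 days, starts Mon → 5 of Mon, Tue, Wed ✓
Sep: 30 days, starts Thu → 5 of Thu, Fri
Oct: 31 days, starts Sat → 5 of Sat, Sun, Mon
Nov: 30 days, starts Tue → 5 of Tue, Wed ✓
Dec: 31 days, starts Thu → 5 of Thu, Fri, Sat
Months with five Wednesdays: Mar, Jun, Aug, Nov.

4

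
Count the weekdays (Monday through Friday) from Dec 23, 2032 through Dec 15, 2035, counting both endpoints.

Dec 23, 2032 is a Thursday.
From Dec 23, 2032 to Dec 15, 2035 is 1088 days inclusive.
1088 = 7 × 155 + 3, so there are 155 full weeks plus 3 extra days.
Each full week contributes 5 weekdays (Mon–Fri): 155 × 5 = 775.
The 3 extra days are Thu, Fri, Sat — 2 of them qualify.
Total: 775 + 2 = 777.

777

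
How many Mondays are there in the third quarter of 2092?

Jul 1, 2092 is a Tuesday.
That's 92 days from start to end, counting both.
92 = 7 × 13 + 1, so there are 13 full weeks plus 1 extra day.
Each full week contributes one Monday: 13 so far.
The 1 extra day is Tuesday — none qualify.
Total: 13 + 0 = 13.

13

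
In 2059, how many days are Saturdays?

52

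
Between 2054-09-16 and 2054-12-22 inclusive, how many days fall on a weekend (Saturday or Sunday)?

28

2054-09-16 is a Wednesday.
The range spans 98 days (inclusive of both endpoints).
98 = 7 × 14, so the span is exactly 14 full weeks.
Each full week contributes 2 weekend days (Sat, Sun): 14 × 2 = 28.
Total: 28.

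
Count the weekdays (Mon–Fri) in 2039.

260

January 1, 2039 is a Saturday.
The range spans 365 days (inclusive of both endpoints).
365 = 7 × 52 + 1, so there are 52 full weeks plus 1 extra day.
Each full week contributes 5 weekdays (Mon–Fri): 52 × 5 = 260.
The 1 extra day is Sat — none qualify.
Total: 260 + 0 = 260.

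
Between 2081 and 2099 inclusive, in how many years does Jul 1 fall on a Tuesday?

Day of week of July 1 in each year:
2081: Tue ✓, 2082: Wed, 2083: Thu, 2084: Sat, 2085: Sun, 2086: Mon, 2087: Tue ✓, 2088: Thu, 2089: Fri, 2090: Sat, 2091: Sun, 2092: Tue ✓, 2093: Wed, 2094: Thu, 2095: Fri, 2096: Sun, 2097: Mon, 2098: Tue ✓, 2099: Wed
Tuesdays: 2081, 2087, 2092, 2098.

4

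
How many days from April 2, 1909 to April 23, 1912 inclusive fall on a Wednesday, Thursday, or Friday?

478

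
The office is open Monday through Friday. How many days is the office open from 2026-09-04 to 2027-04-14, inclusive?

159 weekdays

2026-09-04 is a Friday.
That's 223 days from start to end, counting both.
223 = 7 × 31 + 6, so there are 31 full weeks plus 6 extra days.
Each full week contributes 5 weekdays (Mon–Fri): 31 × 5 = 155.
The 6 extra days are Friday, Saturday, Sunday, Monday, Tuesday, Wednesday — 4 of them qualify.
Total: 155 + 4 = 159.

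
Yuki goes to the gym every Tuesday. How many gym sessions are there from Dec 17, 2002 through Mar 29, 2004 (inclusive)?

67 Tuesdays

Dec 17, 2002 is a Tuesday.
That's 469 days from start to end, counting both.
469 = 7 × 67, so the span is exactly 67 full weeks.
Each full week contributes one Tuesday: 67 so far.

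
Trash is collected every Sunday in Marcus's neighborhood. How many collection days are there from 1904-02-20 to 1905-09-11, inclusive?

82 Sundays

1904-02-20 is a Saturday.
The range spans 570 days (inclusive of both endpoints).
570 = 7 × 81 + 3, so there are 81 full weeks plus 3 extra days.
Each full week contributes one Sunday: 81 so far.
The 3 extra days are Saturday, Sunday, Monday — 1 of them qualifies.
Total: 81 + 1 = 82.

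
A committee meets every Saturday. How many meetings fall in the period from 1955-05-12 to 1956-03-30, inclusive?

46

1955-05-12 is a Thursday.
From 1955-05-12 to 1956-03-30 is 324 days inclusive.
324 = 7 × 46 + 2, so there are 46 full weeks plus 2 extra days.
Each full week contributes one Saturday: 46 so far.
The 2 extra days are Thursday, Friday — none qualify.
Total: 46 + 0 = 46.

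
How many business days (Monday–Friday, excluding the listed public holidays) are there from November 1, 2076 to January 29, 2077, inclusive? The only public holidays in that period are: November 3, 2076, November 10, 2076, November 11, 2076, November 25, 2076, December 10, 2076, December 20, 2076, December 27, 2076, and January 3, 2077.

November 1, 2076 is a Sunday.
From November 1, 2076 to January 29, 2077 is 90 days inclusive.
90 = 7 × 12 + 6, so there are 12 full weeks plus 6 extra days.
Each full week contributes 5 weekdays (Mon–Fri): 12 × 5 = 60.
The 6 extra days are Sunday, Monday, Tuesday, Wednesday, Thursday, Friday — 5 of them qualify.
Total: 60 + 5 = 65.
Holidays: November 3, 2076 (Tue); November 10, 2076 (Tue); November 11, 2076 (Wed); November 25, 2076 (Wed); December 10, 2076 (Thu); December 20, 2076 (Sun); December 27, 2076 (Sun); January 3, 2077 (Sun).
5 of the 8 holidays fall on weekdays; the rest are weekends and were already excluded.
Business days: 65 − 5 = 60.

60 business days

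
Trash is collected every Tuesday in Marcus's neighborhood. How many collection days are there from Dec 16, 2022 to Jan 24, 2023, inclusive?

6 Tuesdays

Dec 16, 2022 is a Friday.
That's 40 days from start to end, counting both.
40 = 7 × 5 + 5, so there are 5 full weeks plus 5 extra days.
Each full week contributes one Tuesday: 5 so far.
The 5 extra days are Friday, Saturday, Sunday, Monday, Tuesday — 1 of them qualifies.
Total: 5 + 1 = 6.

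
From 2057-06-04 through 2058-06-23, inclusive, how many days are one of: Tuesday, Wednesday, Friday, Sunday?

2057-06-04 is a Monday.
From 2057-06-04 to 2058-06-23 is 385 days inclusive.
385 = 7 × 55, so the span is exactly 55 full weeks.
Each full week contributes 4 days from the set (Tue, Wed, Fri, Sun): 55 × 4 = 220.

220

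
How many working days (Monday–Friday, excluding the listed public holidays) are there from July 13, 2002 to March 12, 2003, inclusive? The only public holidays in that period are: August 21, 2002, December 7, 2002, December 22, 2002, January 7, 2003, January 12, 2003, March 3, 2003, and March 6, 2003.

July 13, 2002 is a Saturday.
From July 13, 2002 to March 12, 2003 is 243 days inclusive.
243 = 7 × 34 + 5, so there are 34 full weeks plus 5 extra days.
Each full week contributes 5 weekdays (Mon–Fri): 34 × 5 = 170.
The 5 extra days are Sat, Sun, Mon, Tue, Wed — 3 of them qualify.
Total: 170 + 3 = 173.
Holidays: August 21, 2002 (Wed); December 7, 2002 (Sat); December 22, 2002 (Sun); January 7, 2003 (Tue); January 12, 2003 (Sun); March 3, 2003 (Mon); March 6, 2003 (Thu).
4 of the 7 holidays fall on weekdays; the rest are weekends and were already excluded.
Business days: 173 − 4 = 169.

169 working days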